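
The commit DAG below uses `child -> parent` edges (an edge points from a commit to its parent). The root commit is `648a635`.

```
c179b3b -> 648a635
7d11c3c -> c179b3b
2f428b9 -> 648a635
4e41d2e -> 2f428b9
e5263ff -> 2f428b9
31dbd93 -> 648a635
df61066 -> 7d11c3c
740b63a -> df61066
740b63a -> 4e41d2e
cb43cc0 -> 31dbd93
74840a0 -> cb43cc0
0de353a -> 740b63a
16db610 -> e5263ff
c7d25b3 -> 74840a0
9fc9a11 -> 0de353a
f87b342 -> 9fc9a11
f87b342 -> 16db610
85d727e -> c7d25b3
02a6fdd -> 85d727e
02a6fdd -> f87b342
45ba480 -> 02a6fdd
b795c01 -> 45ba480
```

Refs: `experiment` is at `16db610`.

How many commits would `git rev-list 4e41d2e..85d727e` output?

5

Reachable from 85d727e: {31dbd93, 648a635, 74840a0, 85d727e, c7d25b3, cb43cc0}.
Reachable from 4e41d2e: {2f428b9, 4e41d2e, 648a635}.
In 85d727e's history but not 4e41d2e's: {31dbd93, 74840a0, 85d727e, c7d25b3, cb43cc0} — 5 commits.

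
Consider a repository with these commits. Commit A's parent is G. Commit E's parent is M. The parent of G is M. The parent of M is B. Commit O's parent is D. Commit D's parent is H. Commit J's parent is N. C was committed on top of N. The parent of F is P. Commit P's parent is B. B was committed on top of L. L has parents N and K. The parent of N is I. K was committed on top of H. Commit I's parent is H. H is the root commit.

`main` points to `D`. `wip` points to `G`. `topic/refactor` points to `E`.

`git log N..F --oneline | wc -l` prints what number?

5

Reachable from F: {B, F, H, I, K, L, N, P}.
Reachable from N: {H, I, N}.
In F's history but not N's: {B, F, K, L, P} — 5 commits.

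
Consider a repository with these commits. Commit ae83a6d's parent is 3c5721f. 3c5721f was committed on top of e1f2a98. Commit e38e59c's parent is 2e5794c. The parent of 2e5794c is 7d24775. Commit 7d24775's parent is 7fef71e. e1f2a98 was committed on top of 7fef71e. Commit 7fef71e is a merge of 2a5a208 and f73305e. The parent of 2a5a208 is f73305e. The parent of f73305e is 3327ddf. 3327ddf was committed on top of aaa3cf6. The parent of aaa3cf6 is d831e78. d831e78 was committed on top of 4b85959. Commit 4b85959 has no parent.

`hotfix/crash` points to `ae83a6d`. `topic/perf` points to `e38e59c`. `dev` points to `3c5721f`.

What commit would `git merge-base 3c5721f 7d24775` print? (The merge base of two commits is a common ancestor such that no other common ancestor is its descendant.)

7fef71e

Ancestors of 3c5721f: {2a5a208, 3327ddf, 3c5721f, 4b85959, 7fef71e, aaa3cf6, d831e78, e1f2a98, f73305e}.
Ancestors of 7d24775: {2a5a208, 3327ddf, 4b85959, 7d24775, 7fef71e, aaa3cf6, d831e78, f73305e}.
Common ancestors: {2a5a208, 3327ddf, 4b85959, 7fef71e, aaa3cf6, d831e78, f73305e}.
Among these, 7fef71e is not an ancestor of any other common ancestor — it is the merge base.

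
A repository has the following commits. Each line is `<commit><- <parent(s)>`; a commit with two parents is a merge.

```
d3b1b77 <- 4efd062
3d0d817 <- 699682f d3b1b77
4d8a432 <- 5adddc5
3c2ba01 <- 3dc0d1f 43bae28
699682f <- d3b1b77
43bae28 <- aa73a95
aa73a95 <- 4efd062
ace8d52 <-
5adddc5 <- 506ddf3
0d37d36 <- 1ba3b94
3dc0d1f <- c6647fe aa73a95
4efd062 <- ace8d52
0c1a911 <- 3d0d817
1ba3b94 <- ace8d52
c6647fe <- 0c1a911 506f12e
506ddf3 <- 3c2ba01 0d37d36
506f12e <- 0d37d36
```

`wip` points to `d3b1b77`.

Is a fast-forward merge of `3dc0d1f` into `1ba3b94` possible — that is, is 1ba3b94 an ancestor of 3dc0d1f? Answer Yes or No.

A fast-forward from 1ba3b94 to 3dc0d1f is possible iff 1ba3b94 is an ancestor of 3dc0d1f.
Ancestors of 3dc0d1f: {0c1a911, 0d37d36, 1ba3b94, 3d0d817, 3dc0d1f, 4efd062, 506f12e, 699682f, aa73a95, ace8d52, c6647fe, d3b1b77}.
1ba3b94 is among them, so fast-forward is possible.

Yes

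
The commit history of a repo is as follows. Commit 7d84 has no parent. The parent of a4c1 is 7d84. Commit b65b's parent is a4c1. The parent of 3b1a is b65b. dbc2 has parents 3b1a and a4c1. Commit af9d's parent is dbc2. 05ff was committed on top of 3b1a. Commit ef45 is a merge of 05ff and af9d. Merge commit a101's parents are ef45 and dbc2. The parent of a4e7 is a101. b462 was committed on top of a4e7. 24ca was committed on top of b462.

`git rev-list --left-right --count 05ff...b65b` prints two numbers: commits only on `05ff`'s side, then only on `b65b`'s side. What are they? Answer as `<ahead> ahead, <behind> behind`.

Reachable from 05ff: {05ff, 3b1a, 7d84, a4c1, b65b}.
Reachable from b65b: {7d84, a4c1, b65b}.
Only in 05ff's history (ahead): {05ff, 3b1a} — 2.
Only in b65b's history (behind): {} — 0.

2 ahead, 0 behind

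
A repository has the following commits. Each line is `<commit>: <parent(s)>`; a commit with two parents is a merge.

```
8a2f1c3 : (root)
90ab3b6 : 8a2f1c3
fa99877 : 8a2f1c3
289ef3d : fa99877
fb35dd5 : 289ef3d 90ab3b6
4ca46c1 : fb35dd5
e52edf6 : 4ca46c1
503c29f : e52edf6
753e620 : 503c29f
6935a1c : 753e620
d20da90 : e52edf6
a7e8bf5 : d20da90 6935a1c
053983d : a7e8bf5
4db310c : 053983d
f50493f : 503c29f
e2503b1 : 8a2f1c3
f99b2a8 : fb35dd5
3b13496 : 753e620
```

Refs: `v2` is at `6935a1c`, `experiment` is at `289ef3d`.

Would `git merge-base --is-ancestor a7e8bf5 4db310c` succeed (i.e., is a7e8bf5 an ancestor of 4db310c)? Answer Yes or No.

Yes

Ancestors of 4db310c (commits reachable by following parents): {053983d, 289ef3d, 4ca46c1, 4db310c, 503c29f, 6935a1c, 753e620, 8a2f1c3, 90ab3b6, a7e8bf5, d20da90, e52edf6, fa99877, fb35dd5}.
a7e8bf5 is in that set, so it is an ancestor of 4db310c.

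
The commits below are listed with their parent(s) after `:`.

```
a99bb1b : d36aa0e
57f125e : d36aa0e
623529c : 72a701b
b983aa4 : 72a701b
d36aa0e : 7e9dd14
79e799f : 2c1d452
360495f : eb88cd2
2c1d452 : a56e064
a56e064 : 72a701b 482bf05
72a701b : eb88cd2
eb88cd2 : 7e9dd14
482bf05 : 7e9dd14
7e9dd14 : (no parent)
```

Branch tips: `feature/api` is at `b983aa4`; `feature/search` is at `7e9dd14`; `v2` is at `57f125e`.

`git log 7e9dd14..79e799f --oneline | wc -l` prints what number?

6

Reachable from 79e799f: {2c1d452, 482bf05, 72a701b, 79e799f, 7e9dd14, a56e064, eb88cd2}.
Reachable from 7e9dd14: {7e9dd14}.
In 79e799f's history but not 7e9dd14's: {2c1d452, 482bf05, 72a701b, 79e799f, a56e064, eb88cd2} — 6 commits.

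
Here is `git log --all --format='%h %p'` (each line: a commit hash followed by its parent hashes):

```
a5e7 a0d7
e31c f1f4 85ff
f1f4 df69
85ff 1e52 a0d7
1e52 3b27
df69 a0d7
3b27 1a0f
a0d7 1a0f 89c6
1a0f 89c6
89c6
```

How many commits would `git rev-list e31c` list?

Walking parent pointers from e31c: reachable set = {1a0f, 1e52, 3b27, 85ff, 89c6, a0d7, df69, e31c, f1f4}.
That is 9 commits.

9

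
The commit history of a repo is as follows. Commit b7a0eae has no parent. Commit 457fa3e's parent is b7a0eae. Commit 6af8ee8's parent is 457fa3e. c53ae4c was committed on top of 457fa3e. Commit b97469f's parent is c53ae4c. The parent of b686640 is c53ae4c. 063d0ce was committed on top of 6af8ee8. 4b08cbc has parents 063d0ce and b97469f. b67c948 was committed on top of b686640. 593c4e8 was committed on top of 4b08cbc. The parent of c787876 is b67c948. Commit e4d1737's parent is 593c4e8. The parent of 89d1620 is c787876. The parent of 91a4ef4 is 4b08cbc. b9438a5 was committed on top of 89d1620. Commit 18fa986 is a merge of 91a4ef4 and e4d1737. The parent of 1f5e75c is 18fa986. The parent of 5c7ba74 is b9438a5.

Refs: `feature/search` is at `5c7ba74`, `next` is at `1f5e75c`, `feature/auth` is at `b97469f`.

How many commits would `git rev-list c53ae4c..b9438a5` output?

5

Reachable from b9438a5: {457fa3e, 89d1620, b67c948, b686640, b7a0eae, b9438a5, c53ae4c, c787876}.
Reachable from c53ae4c: {457fa3e, b7a0eae, c53ae4c}.
In b9438a5's history but not c53ae4c's: {89d1620, b67c948, b686640, b9438a5, c787876} — 5 commits.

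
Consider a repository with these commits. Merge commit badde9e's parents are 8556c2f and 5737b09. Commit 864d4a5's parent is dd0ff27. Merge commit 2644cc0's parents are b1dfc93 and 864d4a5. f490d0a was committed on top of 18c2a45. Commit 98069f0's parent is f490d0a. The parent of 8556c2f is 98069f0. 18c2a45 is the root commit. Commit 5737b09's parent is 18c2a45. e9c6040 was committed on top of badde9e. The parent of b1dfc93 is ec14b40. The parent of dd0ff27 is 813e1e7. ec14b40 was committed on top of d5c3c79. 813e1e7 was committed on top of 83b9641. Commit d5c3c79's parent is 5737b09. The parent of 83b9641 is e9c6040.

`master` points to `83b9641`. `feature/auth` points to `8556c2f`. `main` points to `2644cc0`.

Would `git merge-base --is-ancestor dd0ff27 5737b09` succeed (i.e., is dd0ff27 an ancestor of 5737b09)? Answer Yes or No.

Ancestors of 5737b09: {18c2a45, 5737b09}.
dd0ff27 is not in that set, so it is not an ancestor of 5737b09.

No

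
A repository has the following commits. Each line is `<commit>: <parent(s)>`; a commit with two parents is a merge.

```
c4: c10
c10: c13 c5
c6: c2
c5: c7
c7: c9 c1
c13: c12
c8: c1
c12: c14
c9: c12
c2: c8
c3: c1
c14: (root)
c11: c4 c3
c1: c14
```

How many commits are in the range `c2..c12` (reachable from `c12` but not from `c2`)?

1

Reachable from c12: {c12, c14}.
Reachable from c2: {c1, c14, c2, c8}.
In c12's history but not c2's: {c12} — 1 commit.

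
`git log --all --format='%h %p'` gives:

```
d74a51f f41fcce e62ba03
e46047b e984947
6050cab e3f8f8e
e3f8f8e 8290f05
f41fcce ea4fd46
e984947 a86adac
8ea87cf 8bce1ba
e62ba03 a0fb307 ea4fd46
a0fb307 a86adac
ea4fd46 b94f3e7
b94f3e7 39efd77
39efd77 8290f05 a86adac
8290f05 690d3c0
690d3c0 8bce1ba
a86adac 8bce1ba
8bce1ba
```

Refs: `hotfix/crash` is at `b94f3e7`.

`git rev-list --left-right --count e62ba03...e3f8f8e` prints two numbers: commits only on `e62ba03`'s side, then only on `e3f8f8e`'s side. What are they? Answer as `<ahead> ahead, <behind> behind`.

Reachable from e62ba03: {39efd77, 690d3c0, 8290f05, 8bce1ba, a0fb307, a86adac, b94f3e7, e62ba03, ea4fd46}.
Reachable from e3f8f8e: {690d3c0, 8290f05, 8bce1ba, e3f8f8e}.
Only in e62ba03's history (ahead): {39efd77, a0fb307, a86adac, b94f3e7, e62ba03, ea4fd46} — 6.
Only in e3f8f8e's history (behind): {e3f8f8e} — 1.

6 ahead, 1 behind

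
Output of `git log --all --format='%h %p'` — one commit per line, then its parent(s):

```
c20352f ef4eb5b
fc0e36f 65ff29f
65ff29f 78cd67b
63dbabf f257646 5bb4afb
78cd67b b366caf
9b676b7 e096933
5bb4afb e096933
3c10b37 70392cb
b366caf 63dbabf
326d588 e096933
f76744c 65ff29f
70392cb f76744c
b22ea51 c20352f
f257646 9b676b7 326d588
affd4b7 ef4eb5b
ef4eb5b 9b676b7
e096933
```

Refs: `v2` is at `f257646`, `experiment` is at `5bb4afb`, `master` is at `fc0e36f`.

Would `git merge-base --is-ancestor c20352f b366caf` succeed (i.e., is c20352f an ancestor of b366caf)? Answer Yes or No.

Ancestors of b366caf: {326d588, 5bb4afb, 63dbabf, 9b676b7, b366caf, e096933, f257646}.
c20352f is not in that set, so it is not an ancestor of b366caf.

No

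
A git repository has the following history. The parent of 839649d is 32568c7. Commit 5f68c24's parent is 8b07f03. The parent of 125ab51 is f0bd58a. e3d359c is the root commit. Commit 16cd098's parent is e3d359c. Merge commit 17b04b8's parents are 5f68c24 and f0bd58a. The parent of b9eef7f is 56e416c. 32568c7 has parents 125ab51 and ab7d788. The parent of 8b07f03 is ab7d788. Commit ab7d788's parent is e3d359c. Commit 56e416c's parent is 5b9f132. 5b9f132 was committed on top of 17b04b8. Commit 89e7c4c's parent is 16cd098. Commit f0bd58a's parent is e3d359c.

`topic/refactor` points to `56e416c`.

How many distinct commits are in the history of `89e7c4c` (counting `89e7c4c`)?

3

Walking parent pointers from 89e7c4c: reachable set = {16cd098, 89e7c4c, e3d359c}.
That is 3 commits.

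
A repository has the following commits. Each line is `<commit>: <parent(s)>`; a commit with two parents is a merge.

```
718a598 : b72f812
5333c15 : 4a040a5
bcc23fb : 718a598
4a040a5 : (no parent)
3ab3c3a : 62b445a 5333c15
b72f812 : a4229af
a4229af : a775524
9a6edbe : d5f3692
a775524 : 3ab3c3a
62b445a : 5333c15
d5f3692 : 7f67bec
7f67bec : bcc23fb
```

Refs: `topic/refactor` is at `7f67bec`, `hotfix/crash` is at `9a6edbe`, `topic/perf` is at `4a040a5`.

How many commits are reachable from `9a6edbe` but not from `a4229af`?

6

Reachable from 9a6edbe: {3ab3c3a, 4a040a5, 5333c15, 62b445a, 718a598, 7f67bec, 9a6edbe, a4229af, a775524, b72f812, bcc23fb, d5f3692}.
Reachable from a4229af: {3ab3c3a, 4a040a5, 5333c15, 62b445a, a4229af, a775524}.
In 9a6edbe's history but not a4229af's: {718a598, 7f67bec, 9a6edbe, b72f812, bcc23fb, d5f3692} — 6 commits.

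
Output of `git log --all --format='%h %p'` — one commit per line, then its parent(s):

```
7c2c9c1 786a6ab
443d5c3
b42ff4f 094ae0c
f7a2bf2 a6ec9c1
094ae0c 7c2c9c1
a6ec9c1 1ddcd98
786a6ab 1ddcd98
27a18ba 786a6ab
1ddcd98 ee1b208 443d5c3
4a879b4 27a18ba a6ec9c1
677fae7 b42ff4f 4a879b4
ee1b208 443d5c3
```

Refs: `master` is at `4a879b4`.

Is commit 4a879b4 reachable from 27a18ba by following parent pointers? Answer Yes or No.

Ancestors of 27a18ba: {1ddcd98, 27a18ba, 443d5c3, 786a6ab, ee1b208}.
4a879b4 is not in that set, so it is not an ancestor of 27a18ba.

No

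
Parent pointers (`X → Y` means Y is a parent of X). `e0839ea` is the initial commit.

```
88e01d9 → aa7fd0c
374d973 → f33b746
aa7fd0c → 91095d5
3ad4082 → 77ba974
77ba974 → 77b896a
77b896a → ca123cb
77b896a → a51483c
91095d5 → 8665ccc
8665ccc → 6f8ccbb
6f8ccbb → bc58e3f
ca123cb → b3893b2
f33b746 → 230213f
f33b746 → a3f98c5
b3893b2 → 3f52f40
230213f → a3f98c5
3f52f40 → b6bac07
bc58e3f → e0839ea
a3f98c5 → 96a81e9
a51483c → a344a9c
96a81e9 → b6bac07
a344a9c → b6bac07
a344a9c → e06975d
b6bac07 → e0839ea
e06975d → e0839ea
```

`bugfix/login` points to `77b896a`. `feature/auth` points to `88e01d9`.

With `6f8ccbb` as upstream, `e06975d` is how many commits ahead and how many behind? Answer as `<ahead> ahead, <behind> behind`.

Reachable from e06975d: {e06975d, e0839ea}.
Reachable from 6f8ccbb: {6f8ccbb, bc58e3f, e0839ea}.
Only in e06975d's history (ahead): {e06975d} — 1.
Only in 6f8ccbb's history (behind): {6f8ccbb, bc58e3f} — 2.

1 ahead, 2 behind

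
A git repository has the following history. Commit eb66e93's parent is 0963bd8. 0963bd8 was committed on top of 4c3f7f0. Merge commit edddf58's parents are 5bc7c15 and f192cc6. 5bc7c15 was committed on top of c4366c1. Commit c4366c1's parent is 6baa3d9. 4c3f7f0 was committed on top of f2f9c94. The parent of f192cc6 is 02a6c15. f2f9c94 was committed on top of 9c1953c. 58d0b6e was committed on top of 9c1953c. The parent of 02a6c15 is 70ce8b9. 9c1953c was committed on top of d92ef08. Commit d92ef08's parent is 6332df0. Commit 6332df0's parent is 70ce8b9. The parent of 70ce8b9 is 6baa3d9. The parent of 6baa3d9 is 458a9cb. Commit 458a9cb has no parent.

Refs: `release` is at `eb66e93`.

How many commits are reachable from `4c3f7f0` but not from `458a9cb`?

7

Reachable from 4c3f7f0: {458a9cb, 4c3f7f0, 6332df0, 6baa3d9, 70ce8b9, 9c1953c, d92ef08, f2f9c94}.
Reachable from 458a9cb: {458a9cb}.
In 4c3f7f0's history but not 458a9cb's: {4c3f7f0, 6332df0, 6baa3d9, 70ce8b9, 9c1953c, d92ef08, f2f9c94} — 7 commits.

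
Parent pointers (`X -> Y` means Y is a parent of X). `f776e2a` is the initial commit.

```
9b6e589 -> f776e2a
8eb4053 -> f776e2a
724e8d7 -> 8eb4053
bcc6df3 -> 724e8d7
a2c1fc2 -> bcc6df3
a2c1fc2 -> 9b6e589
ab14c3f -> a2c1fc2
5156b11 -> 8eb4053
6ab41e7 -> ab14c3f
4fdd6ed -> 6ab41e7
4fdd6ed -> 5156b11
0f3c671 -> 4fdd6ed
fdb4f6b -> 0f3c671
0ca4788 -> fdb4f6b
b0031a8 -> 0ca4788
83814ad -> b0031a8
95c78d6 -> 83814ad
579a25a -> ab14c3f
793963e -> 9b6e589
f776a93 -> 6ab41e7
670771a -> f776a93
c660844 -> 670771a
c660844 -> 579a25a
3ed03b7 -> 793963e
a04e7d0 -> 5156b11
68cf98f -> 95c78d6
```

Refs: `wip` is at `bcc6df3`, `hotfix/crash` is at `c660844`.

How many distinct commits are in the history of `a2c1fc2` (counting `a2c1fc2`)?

Walking parent pointers from a2c1fc2: reachable set = {724e8d7, 8eb4053, 9b6e589, a2c1fc2, bcc6df3, f776e2a}.
That is 6 commits.

6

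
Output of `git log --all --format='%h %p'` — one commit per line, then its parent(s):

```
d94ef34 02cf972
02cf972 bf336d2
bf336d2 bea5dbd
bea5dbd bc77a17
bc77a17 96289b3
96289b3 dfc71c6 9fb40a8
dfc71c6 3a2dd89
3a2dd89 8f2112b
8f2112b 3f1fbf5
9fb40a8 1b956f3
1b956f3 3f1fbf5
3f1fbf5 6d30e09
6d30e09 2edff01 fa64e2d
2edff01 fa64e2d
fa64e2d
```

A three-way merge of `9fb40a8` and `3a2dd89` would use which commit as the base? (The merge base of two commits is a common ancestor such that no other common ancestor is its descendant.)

Ancestors of 9fb40a8: {1b956f3, 2edff01, 3f1fbf5, 6d30e09, 9fb40a8, fa64e2d}.
Ancestors of 3a2dd89: {2edff01, 3a2dd89, 3f1fbf5, 6d30e09, 8f2112b, fa64e2d}.
Common ancestors: {2edff01, 3f1fbf5, 6d30e09, fa64e2d}.
Among these, 3f1fbf5 is not an ancestor of any other common ancestor — it is the merge base.

3f1fbf5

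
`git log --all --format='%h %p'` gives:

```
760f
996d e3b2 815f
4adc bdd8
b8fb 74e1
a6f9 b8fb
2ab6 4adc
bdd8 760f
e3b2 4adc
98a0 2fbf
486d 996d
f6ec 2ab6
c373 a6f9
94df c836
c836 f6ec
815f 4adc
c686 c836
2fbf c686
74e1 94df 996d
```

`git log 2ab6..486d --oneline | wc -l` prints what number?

4

Reachable from 486d: {486d, 4adc, 760f, 815f, 996d, bdd8, e3b2}.
Reachable from 2ab6: {2ab6, 4adc, 760f, bdd8}.
In 486d's history but not 2ab6's: {486d, 815f, 996d, e3b2} — 4 commits.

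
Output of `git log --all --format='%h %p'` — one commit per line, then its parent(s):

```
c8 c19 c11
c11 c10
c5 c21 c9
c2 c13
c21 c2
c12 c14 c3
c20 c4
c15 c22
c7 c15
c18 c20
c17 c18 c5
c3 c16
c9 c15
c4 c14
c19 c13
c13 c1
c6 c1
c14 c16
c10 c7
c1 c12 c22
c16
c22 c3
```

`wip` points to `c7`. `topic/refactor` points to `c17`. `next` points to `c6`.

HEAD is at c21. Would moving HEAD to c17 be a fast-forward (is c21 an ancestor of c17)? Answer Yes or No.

Yes

A fast-forward from c21 to c17 is possible iff c21 is an ancestor of c17.
Ancestors of c17: {c1, c12, c13, c14, c15, c16, c17, c18, c2, c20, c21, c22, c3, c4, c5, c9}.
c21 is among them, so fast-forward is possible.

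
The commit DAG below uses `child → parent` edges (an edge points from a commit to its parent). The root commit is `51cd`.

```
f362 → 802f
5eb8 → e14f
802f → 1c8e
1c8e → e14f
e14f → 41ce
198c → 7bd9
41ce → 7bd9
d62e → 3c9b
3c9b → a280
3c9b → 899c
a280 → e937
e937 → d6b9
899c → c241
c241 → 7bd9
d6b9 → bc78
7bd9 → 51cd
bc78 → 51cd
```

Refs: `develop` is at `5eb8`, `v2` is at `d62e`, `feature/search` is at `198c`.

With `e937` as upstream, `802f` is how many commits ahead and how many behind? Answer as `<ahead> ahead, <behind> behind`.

Reachable from 802f: {1c8e, 41ce, 51cd, 7bd9, 802f, e14f}.
Reachable from e937: {51cd, bc78, d6b9, e937}.
Only in 802f's history (ahead): {1c8e, 41ce, 7bd9, 802f, e14f} — 5.
Only in e937's history (behind): {bc78, d6b9, e937} — 3.

5 ahead, 3 behind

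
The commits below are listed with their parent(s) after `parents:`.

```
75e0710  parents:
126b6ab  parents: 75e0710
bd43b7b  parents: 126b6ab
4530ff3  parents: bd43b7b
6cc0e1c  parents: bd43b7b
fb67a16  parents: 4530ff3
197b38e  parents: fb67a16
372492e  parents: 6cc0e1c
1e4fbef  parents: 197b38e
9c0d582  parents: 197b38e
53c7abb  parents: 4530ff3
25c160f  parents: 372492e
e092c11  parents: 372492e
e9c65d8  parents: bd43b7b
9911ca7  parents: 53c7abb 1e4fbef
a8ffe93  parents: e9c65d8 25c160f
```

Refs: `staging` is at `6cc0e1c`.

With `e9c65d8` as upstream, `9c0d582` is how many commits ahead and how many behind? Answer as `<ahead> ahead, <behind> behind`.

4 ahead, 1 behind

Reachable from 9c0d582: {126b6ab, 197b38e, 4530ff3, 75e0710, 9c0d582, bd43b7b, fb67a16}.
Reachable from e9c65d8: {126b6ab, 75e0710, bd43b7b, e9c65d8}.
Only in 9c0d582's history (ahead): {197b38e, 4530ff3, 9c0d582, fb67a16} — 4.
Only in e9c65d8's history (behind): {e9c65d8} — 1.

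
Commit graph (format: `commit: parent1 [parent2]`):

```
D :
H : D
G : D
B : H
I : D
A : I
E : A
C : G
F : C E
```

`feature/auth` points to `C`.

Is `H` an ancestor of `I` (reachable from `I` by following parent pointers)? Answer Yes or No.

No

Ancestors of I: {D, I}.
H is not in that set, so it is not an ancestor of I.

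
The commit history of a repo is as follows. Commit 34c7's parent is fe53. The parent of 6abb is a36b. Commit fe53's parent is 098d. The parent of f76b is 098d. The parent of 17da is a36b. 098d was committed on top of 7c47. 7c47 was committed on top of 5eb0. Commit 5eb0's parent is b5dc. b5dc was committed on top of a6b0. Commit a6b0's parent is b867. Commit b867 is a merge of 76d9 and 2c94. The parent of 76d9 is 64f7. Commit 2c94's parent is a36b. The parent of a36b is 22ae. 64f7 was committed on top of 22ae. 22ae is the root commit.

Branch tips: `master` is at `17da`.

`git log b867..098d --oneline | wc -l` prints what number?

Reachable from 098d: {098d, 22ae, 2c94, 5eb0, 64f7, 76d9, 7c47, a36b, a6b0, b5dc, b867}.
Reachable from b867: {22ae, 2c94, 64f7, 76d9, a36b, b867}.
In 098d's history but not b867's: {098d, 5eb0, 7c47, a6b0, b5dc} — 5 commits.

5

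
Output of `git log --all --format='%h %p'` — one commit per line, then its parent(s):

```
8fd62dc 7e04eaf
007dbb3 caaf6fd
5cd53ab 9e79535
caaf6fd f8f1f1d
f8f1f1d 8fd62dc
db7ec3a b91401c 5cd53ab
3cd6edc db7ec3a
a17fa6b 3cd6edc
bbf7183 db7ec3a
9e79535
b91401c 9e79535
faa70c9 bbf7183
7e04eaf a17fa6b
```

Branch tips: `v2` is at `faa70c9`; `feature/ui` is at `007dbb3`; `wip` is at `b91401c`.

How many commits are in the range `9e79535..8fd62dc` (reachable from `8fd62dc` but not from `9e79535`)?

7

Reachable from 8fd62dc: {3cd6edc, 5cd53ab, 7e04eaf, 8fd62dc, 9e79535, a17fa6b, b91401c, db7ec3a}.
Reachable from 9e79535: {9e79535}.
In 8fd62dc's history but not 9e79535's: {3cd6edc, 5cd53ab, 7e04eaf, 8fd62dc, a17fa6b, b91401c, db7ec3a} — 7 commits.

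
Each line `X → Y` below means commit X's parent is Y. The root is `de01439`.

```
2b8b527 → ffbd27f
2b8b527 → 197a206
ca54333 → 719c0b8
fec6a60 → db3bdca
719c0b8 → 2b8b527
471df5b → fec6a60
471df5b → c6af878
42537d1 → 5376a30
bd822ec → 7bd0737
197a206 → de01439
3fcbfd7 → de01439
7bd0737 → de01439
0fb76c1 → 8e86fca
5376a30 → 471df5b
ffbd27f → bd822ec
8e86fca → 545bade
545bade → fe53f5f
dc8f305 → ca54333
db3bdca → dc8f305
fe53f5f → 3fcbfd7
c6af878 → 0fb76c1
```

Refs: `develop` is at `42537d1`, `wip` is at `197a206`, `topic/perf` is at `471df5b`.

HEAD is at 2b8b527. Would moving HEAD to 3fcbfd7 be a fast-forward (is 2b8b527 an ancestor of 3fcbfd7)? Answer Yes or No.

No

A fast-forward from 2b8b527 to 3fcbfd7 is possible iff 2b8b527 is an ancestor of 3fcbfd7.
Ancestors of 3fcbfd7: {3fcbfd7, de01439}.
2b8b527 is not among them, so fast-forward is not possible.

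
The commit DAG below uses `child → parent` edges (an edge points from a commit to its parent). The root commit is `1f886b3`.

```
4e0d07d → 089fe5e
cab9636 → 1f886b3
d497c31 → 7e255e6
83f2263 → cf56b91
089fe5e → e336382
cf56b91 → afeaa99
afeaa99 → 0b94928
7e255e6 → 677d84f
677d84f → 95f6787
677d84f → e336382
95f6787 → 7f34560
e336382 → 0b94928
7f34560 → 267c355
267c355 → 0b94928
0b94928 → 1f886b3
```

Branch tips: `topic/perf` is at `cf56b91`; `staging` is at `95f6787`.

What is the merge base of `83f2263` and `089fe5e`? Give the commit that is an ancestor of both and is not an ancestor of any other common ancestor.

0b94928

Ancestors of 83f2263: {0b94928, 1f886b3, 83f2263, afeaa99, cf56b91}.
Ancestors of 089fe5e: {089fe5e, 0b94928, 1f886b3, e336382}.
Common ancestors: {0b94928, 1f886b3}.
Among these, 0b94928 is not an ancestor of any other common ancestor — it is the merge base.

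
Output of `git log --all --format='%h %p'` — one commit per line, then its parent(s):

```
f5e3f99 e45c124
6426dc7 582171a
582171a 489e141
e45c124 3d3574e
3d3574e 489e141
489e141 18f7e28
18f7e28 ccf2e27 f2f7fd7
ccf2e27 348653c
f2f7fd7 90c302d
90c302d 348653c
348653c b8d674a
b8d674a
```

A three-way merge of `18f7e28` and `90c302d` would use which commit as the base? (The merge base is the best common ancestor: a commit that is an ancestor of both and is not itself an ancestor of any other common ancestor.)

90c302d

Ancestors of 18f7e28: {18f7e28, 348653c, 90c302d, b8d674a, ccf2e27, f2f7fd7}.
Ancestors of 90c302d: {348653c, 90c302d, b8d674a}.
Common ancestors: {348653c, 90c302d, b8d674a}.
Among these, 90c302d is not an ancestor of any other common ancestor — it is the merge base.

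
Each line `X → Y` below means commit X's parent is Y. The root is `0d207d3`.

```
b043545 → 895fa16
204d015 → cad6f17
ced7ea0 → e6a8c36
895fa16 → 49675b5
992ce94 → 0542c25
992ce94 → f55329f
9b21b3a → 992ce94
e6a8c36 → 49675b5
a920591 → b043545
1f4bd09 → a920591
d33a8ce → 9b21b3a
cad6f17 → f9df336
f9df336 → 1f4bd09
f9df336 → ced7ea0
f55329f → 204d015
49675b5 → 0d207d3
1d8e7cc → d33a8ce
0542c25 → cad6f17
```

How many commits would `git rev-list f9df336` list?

9

Walking parent pointers from f9df336: reachable set = {0d207d3, 1f4bd09, 49675b5, 895fa16, a920591, b043545, ced7ea0, e6a8c36, f9df336}.
That is 9 commits.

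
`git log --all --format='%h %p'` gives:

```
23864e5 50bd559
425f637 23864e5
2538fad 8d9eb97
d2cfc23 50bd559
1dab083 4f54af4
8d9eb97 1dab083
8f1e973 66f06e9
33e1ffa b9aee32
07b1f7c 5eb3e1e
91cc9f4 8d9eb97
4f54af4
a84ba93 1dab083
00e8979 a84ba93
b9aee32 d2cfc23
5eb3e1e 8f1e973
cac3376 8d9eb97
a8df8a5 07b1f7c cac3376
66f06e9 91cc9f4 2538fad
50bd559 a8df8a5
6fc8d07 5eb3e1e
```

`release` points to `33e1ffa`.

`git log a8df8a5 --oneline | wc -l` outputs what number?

Walking parent pointers from a8df8a5: reachable set = {07b1f7c, 1dab083, 2538fad, 4f54af4, 5eb3e1e, 66f06e9, 8d9eb97, 8f1e973, 91cc9f4, a8df8a5, cac3376}.
That is 11 commits.

11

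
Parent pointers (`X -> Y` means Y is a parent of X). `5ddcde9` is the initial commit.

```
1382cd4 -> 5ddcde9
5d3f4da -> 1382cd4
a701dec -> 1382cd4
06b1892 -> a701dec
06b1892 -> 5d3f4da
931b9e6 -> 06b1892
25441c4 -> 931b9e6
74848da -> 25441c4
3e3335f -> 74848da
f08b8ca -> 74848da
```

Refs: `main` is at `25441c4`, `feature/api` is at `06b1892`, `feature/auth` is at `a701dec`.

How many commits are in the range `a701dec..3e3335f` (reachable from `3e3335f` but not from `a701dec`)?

Reachable from 3e3335f: {06b1892, 1382cd4, 25441c4, 3e3335f, 5d3f4da, 5ddcde9, 74848da, 931b9e6, a701dec}.
Reachable from a701dec: {1382cd4, 5ddcde9, a701dec}.
In 3e3335f's history but not a701dec's: {06b1892, 25441c4, 3e3335f, 5d3f4da, 74848da, 931b9e6} — 6 commits.

6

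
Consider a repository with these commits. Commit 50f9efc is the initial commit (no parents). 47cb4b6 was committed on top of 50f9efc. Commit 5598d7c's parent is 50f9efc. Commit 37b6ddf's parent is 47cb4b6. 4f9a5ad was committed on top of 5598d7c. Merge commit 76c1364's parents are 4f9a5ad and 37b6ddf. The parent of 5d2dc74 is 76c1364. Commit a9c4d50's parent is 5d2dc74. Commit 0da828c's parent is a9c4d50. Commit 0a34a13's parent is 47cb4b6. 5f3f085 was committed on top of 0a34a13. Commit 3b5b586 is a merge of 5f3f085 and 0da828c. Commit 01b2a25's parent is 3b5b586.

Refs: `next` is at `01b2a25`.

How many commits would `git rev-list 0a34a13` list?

Walking parent pointers from 0a34a13: reachable set = {0a34a13, 47cb4b6, 50f9efc}.
That is 3 commits.

3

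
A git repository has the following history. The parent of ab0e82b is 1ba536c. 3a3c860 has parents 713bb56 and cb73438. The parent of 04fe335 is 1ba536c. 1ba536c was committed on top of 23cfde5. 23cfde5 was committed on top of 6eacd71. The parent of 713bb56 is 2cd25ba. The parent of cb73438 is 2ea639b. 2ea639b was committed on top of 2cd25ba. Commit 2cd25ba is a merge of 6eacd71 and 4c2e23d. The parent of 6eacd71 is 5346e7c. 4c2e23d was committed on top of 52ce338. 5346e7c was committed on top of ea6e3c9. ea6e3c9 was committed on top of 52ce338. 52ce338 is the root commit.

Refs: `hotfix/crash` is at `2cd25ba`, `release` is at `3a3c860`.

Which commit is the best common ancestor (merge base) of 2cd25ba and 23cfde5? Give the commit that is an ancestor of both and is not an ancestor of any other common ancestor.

6eacd71

Ancestors of 2cd25ba: {2cd25ba, 4c2e23d, 52ce338, 5346e7c, 6eacd71, ea6e3c9}.
Ancestors of 23cfde5: {23cfde5, 52ce338, 5346e7c, 6eacd71, ea6e3c9}.
Common ancestors: {52ce338, 5346e7c, 6eacd71, ea6e3c9}.
Among these, 6eacd71 is not an ancestor of any other common ancestor — it is the merge base.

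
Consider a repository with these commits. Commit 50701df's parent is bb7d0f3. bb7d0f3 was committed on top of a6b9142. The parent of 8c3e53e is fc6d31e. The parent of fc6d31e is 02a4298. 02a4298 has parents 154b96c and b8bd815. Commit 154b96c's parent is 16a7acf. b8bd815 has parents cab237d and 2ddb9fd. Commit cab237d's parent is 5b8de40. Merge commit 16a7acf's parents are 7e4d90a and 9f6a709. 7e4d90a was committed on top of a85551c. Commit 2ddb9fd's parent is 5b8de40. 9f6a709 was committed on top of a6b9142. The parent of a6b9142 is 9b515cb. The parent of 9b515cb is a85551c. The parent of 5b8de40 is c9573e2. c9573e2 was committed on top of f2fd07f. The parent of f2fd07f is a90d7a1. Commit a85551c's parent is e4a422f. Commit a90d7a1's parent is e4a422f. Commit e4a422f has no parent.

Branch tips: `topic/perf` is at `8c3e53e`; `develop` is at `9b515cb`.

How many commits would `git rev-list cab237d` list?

6

Walking parent pointers from cab237d: reachable set = {5b8de40, a90d7a1, c9573e2, cab237d, e4a422f, f2fd07f}.
That is 6 commits.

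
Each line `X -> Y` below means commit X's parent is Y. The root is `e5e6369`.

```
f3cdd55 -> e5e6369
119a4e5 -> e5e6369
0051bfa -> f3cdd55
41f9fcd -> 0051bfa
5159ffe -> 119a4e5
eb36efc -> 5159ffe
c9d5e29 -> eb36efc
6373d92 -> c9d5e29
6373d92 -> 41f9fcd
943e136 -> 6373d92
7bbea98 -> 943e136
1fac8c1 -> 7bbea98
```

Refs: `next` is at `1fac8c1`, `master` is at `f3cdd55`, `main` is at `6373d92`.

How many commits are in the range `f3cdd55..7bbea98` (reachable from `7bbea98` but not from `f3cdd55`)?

9

Reachable from 7bbea98: {0051bfa, 119a4e5, 41f9fcd, 5159ffe, 6373d92, 7bbea98, 943e136, c9d5e29, e5e6369, eb36efc, f3cdd55}.
Reachable from f3cdd55: {e5e6369, f3cdd55}.
In 7bbea98's history but not f3cdd55's: {0051bfa, 119a4e5, 41f9fcd, 5159ffe, 6373d92, 7bbea98, 943e136, c9d5e29, eb36efc} — 9 commits.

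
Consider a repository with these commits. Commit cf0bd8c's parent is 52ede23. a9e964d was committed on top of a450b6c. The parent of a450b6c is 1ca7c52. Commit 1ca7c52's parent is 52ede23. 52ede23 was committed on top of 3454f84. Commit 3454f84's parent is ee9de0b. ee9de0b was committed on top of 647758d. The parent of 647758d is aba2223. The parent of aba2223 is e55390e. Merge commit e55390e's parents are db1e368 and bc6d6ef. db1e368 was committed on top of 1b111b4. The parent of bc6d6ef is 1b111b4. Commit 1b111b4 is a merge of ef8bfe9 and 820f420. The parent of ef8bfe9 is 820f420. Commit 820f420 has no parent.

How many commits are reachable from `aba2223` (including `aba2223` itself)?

7

Walking parent pointers from aba2223: reachable set = {1b111b4, 820f420, aba2223, bc6d6ef, db1e368, e55390e, ef8bfe9}.
That is 7 commits.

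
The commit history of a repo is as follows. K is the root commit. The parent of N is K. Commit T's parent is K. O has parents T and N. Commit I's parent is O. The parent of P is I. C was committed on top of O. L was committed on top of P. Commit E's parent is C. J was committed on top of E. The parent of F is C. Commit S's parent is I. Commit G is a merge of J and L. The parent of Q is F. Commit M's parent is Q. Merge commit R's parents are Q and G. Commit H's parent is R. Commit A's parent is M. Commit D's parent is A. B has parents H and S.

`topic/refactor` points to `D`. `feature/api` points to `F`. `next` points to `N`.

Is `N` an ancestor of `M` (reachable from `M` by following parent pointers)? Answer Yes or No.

Ancestors of M (commits reachable by following parents): {C, F, K, M, N, O, Q, T}.
N is in that set, so it is an ancestor of M.

Yes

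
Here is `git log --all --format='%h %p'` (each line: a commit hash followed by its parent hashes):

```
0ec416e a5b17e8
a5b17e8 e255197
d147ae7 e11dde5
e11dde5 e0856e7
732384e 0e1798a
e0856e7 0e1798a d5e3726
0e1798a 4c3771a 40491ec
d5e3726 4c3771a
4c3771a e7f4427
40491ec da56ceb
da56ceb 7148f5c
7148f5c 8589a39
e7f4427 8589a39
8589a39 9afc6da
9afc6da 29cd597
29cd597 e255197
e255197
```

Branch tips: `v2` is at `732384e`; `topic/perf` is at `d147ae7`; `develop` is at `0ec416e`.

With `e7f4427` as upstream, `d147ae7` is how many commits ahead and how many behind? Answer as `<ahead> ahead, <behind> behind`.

9 ahead, 0 behind

Reachable from d147ae7: {0e1798a, 29cd597, 40491ec, 4c3771a, 7148f5c, 8589a39, 9afc6da, d147ae7, d5e3726, da56ceb, e0856e7, e11dde5, e255197, e7f4427}.
Reachable from e7f4427: {29cd597, 8589a39, 9afc6da, e255197, e7f4427}.
Only in d147ae7's history (ahead): {0e1798a, 40491ec, 4c3771a, 7148f5c, d147ae7, d5e3726, da56ceb, e0856e7, e11dde5} — 9.
Only in e7f4427's history (behind): {} — 0.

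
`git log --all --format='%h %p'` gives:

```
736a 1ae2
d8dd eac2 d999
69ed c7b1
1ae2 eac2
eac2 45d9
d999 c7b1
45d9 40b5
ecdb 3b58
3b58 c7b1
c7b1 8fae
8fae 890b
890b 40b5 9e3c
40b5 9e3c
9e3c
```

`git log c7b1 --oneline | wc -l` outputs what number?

5

Walking parent pointers from c7b1: reachable set = {40b5, 890b, 8fae, 9e3c, c7b1}.
That is 5 commits.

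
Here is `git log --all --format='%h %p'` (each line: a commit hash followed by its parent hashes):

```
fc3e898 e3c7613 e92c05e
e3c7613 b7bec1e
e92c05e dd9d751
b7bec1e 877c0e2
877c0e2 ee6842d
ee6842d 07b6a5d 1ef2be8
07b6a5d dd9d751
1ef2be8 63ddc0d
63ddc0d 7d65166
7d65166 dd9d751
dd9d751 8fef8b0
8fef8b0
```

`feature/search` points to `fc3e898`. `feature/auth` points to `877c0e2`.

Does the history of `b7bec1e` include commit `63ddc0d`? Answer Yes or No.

Ancestors of b7bec1e (commits reachable by following parents): {07b6a5d, 1ef2be8, 63ddc0d, 7d65166, 877c0e2, 8fef8b0, b7bec1e, dd9d751, ee6842d}.
63ddc0d is in that set, so it is an ancestor of b7bec1e.

Yes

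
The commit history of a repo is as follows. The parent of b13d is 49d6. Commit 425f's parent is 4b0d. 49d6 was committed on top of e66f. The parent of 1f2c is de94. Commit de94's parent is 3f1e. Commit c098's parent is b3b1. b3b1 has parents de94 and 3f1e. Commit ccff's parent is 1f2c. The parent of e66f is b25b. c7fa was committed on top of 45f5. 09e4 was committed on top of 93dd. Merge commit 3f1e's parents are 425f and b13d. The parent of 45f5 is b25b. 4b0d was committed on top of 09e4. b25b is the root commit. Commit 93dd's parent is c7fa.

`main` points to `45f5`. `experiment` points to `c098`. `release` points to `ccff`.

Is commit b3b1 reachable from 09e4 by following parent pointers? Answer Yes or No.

Ancestors of 09e4: {09e4, 45f5, 93dd, b25b, c7fa}.
b3b1 is not in that set, so it is not an ancestor of 09e4.

No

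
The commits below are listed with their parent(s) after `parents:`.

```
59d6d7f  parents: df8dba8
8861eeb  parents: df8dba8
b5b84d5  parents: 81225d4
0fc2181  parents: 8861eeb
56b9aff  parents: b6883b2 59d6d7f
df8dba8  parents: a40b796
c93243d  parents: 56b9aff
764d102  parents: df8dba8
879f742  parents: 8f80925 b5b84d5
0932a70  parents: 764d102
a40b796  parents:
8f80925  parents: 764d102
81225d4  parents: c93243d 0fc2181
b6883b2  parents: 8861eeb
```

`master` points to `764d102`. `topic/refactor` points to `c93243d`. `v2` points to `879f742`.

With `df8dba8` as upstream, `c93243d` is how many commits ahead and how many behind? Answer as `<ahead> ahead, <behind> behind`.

5 ahead, 0 behind

Reachable from c93243d: {56b9aff, 59d6d7f, 8861eeb, a40b796, b6883b2, c93243d, df8dba8}.
Reachable from df8dba8: {a40b796, df8dba8}.
Only in c93243d's history (ahead): {56b9aff, 59d6d7f, 8861eeb, b6883b2, c93243d} — 5.
Only in df8dba8's history (behind): {} — 0.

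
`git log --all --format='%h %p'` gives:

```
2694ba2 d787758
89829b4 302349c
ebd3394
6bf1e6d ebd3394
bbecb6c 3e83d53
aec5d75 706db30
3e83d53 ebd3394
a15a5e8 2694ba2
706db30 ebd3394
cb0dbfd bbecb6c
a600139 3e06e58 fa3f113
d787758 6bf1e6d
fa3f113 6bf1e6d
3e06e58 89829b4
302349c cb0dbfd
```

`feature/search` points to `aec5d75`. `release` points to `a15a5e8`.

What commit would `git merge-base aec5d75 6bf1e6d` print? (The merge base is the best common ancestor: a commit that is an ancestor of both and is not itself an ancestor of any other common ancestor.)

Ancestors of aec5d75: {706db30, aec5d75, ebd3394}.
Ancestors of 6bf1e6d: {6bf1e6d, ebd3394}.
Common ancestors: {ebd3394}.
The only common ancestor is ebd3394, so it is the merge base.

ebd3394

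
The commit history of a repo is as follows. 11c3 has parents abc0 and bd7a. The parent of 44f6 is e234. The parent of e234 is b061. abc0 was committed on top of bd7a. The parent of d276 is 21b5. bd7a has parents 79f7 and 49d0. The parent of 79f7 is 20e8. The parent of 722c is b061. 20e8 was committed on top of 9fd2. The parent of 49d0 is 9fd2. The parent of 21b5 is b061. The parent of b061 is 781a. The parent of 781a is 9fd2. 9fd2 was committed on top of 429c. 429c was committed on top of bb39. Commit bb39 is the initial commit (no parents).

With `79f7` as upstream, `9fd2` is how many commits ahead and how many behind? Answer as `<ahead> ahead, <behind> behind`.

Reachable from 9fd2: {429c, 9fd2, bb39}.
Reachable from 79f7: {20e8, 429c, 79f7, 9fd2, bb39}.
Only in 9fd2's history (ahead): {} — 0.
Only in 79f7's history (behind): {20e8, 79f7} — 2.

0 ahead, 2 behind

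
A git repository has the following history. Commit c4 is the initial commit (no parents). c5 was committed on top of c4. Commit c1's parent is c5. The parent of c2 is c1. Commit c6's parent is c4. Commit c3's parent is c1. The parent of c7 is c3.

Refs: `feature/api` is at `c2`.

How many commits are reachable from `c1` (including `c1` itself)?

3

Walking parent pointers from c1: reachable set = {c1, c4, c5}.
That is 3 commits.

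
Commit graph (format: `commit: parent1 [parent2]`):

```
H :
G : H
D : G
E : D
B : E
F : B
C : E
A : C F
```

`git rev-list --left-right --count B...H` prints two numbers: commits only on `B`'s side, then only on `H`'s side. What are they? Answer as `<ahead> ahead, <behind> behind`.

4 ahead, 0 behind

Reachable from B: {B, D, E, G, H}.
Reachable from H: {H}.
Only in B's history (ahead): {B, D, E, G} — 4.
Only in H's history (behind): {} — 0.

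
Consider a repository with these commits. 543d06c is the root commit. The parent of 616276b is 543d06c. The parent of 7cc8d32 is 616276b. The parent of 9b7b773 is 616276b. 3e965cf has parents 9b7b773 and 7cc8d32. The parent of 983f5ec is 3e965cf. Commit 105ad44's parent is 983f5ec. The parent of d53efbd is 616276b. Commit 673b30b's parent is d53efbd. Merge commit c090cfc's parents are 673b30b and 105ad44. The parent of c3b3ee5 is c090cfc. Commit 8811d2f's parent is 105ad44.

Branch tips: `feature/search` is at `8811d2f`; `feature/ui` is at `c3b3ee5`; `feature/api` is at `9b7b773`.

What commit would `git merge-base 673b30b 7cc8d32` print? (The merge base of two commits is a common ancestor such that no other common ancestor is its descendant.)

616276b

Ancestors of 673b30b: {543d06c, 616276b, 673b30b, d53efbd}.
Ancestors of 7cc8d32: {543d06c, 616276b, 7cc8d32}.
Common ancestors: {543d06c, 616276b}.
Among these, 616276b is not an ancestor of any other common ancestor — it is the merge base.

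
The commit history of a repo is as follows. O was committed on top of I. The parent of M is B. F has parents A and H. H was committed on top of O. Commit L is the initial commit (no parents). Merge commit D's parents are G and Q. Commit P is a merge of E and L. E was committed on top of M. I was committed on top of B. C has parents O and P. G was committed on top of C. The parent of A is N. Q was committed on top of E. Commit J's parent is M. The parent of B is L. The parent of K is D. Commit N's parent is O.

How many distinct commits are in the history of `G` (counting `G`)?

9

Walking parent pointers from G: reachable set = {B, C, E, G, I, L, M, O, P}.
That is 9 commits.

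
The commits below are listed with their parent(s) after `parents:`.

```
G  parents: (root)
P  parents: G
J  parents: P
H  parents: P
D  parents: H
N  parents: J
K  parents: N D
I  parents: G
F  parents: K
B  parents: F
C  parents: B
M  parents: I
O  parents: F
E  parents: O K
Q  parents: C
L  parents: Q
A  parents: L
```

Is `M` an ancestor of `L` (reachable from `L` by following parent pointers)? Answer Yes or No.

No

Ancestors of L: {B, C, D, F, G, H, J, K, L, N, P, Q}.
M is not in that set, so it is not an ancestor of L.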